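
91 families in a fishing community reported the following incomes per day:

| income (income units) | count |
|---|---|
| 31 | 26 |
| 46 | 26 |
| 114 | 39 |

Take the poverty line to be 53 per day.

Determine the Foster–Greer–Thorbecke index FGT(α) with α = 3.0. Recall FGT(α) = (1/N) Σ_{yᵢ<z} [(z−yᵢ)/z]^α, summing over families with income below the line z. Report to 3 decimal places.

Poor units: 26×31, 26×46 (q = 52 of N = 91).
Gap ratios (z−y)/z: (53−31)/53 = 0.4151 (×26); (53−46)/53 = 0.1321 (×26).
Raised to α = 3.0: 0.07152 (×26); 0.00230 (×26).
Sum = 1.919477; FGT(3.0) = 1.919477 / 91 = 0.021.

0.021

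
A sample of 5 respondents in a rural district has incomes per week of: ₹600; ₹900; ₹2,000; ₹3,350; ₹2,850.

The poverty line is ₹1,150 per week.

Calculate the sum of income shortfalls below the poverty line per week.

Incomes under z: ₹600, ₹900 (q = 2 of N = 5).
Individual gaps: 1150−600 = 550; 1150−900 = 250.
Aggregate gap = ₹800.

₹800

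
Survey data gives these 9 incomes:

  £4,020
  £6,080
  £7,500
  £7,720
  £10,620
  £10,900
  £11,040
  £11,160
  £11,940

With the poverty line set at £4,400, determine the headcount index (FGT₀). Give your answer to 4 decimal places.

0.1111

1 of the 9 people have income below £4,400.
H = 1/9 = 0.1111.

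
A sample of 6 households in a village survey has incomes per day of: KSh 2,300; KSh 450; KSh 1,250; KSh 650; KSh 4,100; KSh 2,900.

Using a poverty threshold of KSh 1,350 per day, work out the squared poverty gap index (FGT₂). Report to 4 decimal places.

0.1198

Poor units: KSh 450, KSh 650, KSh 1,250 (q = 3 of N = 6).
Relative gaps: (1350−450)/1350 = 0.6667; (1350−650)/1350 = 0.5185; (1350−1250)/1350 = 0.0741.
Squared: 0.4444; 0.2689; 0.0055.
Sum = 0.718793; P₂ = 0.718793 / 6 = 0.1198.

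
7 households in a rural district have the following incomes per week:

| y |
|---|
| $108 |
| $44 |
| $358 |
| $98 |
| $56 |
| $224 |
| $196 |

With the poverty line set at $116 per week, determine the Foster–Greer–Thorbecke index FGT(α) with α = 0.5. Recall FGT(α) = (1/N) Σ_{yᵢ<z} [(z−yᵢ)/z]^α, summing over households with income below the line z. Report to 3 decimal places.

Below z: $44, $56, $98, $108 (q = 4 of N = 7).
Normalized shortfalls: (116−44)/116 = 0.6207; (116−56)/116 = 0.5172; (116−98)/116 = 0.1552; (116−108)/116 = 0.0690.
Raised to α = 0.5: 0.78784; 0.71919; 0.39392; 0.26261.
Sum = 2.163566; FGT(0.5) = 2.163566 / 7 = 0.309.

0.309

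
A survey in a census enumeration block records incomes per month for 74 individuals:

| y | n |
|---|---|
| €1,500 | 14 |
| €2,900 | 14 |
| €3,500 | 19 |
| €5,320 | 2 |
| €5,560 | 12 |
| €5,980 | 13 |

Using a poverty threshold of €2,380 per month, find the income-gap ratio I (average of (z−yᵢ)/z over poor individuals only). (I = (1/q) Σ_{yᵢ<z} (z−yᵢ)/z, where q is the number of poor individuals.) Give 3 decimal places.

0.370

Below z: 14×€1,500 (q = 14 of N = 74).
Shortfall ratios (z−y)/z: 0.3697 (×14); sum = 5.176471.
I averages over the q = 14 poor units only: 5.176471 / 14 = 0.370.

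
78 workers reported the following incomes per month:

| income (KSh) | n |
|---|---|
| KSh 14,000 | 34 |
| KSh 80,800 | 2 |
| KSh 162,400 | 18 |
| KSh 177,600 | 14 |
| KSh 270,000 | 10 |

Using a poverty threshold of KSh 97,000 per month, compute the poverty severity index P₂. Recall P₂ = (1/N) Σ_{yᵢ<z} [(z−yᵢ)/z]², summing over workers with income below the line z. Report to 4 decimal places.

0.3199

Below z: 34×KSh 14,000, 2×KSh 80,800 (q = 36 of N = 78).
Normalized shortfalls: (97000−14000)/97000 = 0.8557 (×34); (97000−80800)/97000 = 0.1670 (×2).
Squared: 0.7322 (×34); 0.0279 (×2).
Sum = 24.949610; P₂ = 24.949610 / 78 = 0.3199.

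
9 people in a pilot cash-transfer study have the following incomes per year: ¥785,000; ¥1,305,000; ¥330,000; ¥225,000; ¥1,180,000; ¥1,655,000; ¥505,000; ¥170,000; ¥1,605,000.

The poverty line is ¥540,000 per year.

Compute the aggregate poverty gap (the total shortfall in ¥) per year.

¥930,000

Below the line: ¥170,000, ¥225,000, ¥330,000, ¥505,000 (q = 4 of N = 9).
Individual gaps: 540000−170000 = 370000; 540000−225000 = 315000; 540000−330000 = 210000; 540000−505000 = 35000.
Aggregate gap = ¥930,000.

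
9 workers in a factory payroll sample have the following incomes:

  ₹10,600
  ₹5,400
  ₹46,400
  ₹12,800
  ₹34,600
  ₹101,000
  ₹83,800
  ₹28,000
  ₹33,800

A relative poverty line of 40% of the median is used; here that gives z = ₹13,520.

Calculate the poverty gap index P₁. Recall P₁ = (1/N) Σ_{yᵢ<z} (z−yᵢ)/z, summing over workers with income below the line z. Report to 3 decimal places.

Incomes under z: ₹5,400, ₹10,600, ₹12,800 (q = 3 of N = 9).
Shortfall ratios: (13520−5400)/13520 = 0.6006; (13520−10600)/13520 = 0.2160; (13520−12800)/13520 = 0.0533.
Sum of shortfalls = 0.869822; P₁ averages over all N: 0.869822 / 9 = 0.097.

0.097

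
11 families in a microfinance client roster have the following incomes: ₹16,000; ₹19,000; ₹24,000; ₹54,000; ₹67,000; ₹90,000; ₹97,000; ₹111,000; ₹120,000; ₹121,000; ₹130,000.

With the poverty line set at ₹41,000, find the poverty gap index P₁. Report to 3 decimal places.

0.142

Incomes under z: ₹16,000, ₹19,000, ₹24,000 (q = 3 of N = 11).
Relative gaps: (41000−16000)/41000 = 0.6098; (41000−19000)/41000 = 0.5366; (41000−24000)/41000 = 0.4146.
Sum of shortfalls = 1.560976; P₁ averages over all N: 1.560976 / 11 = 0.142.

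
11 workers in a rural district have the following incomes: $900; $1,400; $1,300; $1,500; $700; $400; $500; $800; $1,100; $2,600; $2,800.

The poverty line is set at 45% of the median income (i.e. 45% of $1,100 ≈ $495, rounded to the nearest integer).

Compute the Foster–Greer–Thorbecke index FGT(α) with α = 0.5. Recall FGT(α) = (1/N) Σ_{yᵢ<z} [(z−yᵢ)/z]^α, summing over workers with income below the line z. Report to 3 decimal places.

0.040

Incomes under z: $400 (q = 1 of N = 11).
Gap ratios (z−y)/z: (495−400)/495 = 0.1919.
Raised to α = 0.5: 0.43809.
Sum = 0.438086; FGT(0.5) = 0.438086 / 11 = 0.040.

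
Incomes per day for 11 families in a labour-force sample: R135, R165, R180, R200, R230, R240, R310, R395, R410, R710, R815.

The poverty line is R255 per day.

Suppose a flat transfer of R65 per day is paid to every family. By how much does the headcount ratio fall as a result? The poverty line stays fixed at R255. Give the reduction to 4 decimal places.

0.2727

Before: below the line — R135, R165, R180, R200, R230, R240; headcount ratio = 0.545455.
After the R65 transfer: below the line — R200, R230, R245; headcount ratio = 0.272727.
Reduction = 0.545455 − 0.272727 = 0.2727.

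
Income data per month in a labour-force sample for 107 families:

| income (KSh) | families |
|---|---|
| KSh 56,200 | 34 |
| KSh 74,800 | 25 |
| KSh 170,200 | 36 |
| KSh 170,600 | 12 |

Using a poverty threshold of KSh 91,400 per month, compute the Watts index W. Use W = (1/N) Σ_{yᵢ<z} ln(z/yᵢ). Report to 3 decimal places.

Below the line: 34×KSh 56,200, 25×KSh 74,800 (q = 59 of N = 107).
ln(z/y) terms: ln(91400/56200) = 0.4863 (×34); ln(91400/74800) = 0.2004 (×25).
W = 21.545866 / 107 = 0.201.

0.201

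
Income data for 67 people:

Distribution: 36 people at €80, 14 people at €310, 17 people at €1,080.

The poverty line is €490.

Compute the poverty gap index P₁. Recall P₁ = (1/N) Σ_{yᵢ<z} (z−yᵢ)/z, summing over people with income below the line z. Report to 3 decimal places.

0.526

Incomes under z: 36×€80, 14×€310 (q = 50 of N = 67).
Normalized shortfalls: (490−80)/490 = 0.8367 (×36); (490−310)/490 = 0.3673 (×14).
Σ = 35.265306. Dividing by the full population N = 67 gives P₁ = 0.526.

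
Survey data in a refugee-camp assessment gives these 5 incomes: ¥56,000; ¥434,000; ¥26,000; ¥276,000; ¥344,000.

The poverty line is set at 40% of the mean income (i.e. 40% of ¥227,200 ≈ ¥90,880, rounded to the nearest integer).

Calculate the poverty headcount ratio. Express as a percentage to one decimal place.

40.0%

2 of the 5 families have income below ¥90,880.
H = 2/5 = 40.0%.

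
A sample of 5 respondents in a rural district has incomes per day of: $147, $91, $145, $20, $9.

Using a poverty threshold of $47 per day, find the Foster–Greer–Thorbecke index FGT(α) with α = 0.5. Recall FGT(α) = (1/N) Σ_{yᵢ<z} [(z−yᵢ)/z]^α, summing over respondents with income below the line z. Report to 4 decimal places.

Incomes under z: $9, $20 (q = 2 of N = 5).
Gap ratios (z−y)/z: (47−9)/47 = 0.8085; (47−20)/47 = 0.5745.
Raised to α = 0.5: 0.89917; 0.75794.
Sum = 1.657109; FGT(0.5) = 1.657109 / 5 = 0.3314.

0.3314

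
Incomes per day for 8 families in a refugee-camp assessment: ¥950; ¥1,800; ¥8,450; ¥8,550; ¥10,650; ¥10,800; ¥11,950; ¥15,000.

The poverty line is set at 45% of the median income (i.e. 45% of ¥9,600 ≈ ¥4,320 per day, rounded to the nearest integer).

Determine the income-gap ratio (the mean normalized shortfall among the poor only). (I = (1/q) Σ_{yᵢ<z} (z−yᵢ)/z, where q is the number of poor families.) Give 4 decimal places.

Poor units: ¥950, ¥1,800 (q = 2 of N = 8).
Relative gaps: 0.7801, 0.5833; sum = 1.363426.
The income-gap ratio divides by q (the poor only): 1.363426 / 2 = 0.6817.

0.6817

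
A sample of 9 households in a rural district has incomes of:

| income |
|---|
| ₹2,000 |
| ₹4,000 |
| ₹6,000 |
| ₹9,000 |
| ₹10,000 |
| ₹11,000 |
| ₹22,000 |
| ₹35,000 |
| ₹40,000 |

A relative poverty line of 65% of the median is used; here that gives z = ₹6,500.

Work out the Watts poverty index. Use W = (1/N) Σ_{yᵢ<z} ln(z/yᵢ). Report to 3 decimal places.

0.194

Poor units: ₹2,000, ₹4,000, ₹6,000 (q = 3 of N = 9).
Log gaps: ln(6500/2000) = 1.1787; ln(6500/4000) = 0.4855; ln(6500/6000) = 0.0800.
W = 1.744206 / 9 = 0.194.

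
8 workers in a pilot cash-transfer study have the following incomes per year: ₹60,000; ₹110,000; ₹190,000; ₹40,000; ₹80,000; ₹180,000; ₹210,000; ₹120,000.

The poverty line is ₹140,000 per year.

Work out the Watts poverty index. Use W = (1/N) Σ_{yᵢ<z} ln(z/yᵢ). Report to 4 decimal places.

Below z: ₹40,000, ₹60,000, ₹80,000, ₹110,000, ₹120,000 (q = 5 of N = 8).
ln(z/y) terms: ln(140000/40000) = 1.2528; ln(140000/60000) = 0.8473; ln(140000/80000) = 0.5596; ln(140000/110000) = 0.2412; ln(140000/120000) = 0.1542.
W = 3.054989 / 8 = 0.3819.

0.3819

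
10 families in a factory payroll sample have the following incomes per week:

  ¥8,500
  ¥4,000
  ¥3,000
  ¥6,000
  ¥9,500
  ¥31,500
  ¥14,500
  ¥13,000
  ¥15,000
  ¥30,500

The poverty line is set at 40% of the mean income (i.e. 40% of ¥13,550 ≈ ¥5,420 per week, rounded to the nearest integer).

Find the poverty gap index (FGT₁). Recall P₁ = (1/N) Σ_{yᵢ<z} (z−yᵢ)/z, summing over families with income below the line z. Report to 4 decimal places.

Below the line: ¥3,000, ¥4,000 (q = 2 of N = 10).
Shortfall ratios: (5420−3000)/5420 = 0.4465; (5420−4000)/5420 = 0.2620.
Sum of shortfalls = 0.708487; P₁ averages over all N: 0.708487 / 10 = 0.0708.

0.0708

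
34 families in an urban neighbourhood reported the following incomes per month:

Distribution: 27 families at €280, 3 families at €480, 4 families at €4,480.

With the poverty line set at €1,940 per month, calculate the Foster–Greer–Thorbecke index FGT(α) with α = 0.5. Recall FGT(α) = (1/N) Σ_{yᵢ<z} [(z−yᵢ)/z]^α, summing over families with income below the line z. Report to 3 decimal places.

0.811

Below z: 27×€280, 3×€480 (q = 30 of N = 34).
Normalized shortfalls: (1940−280)/1940 = 0.8557 (×27); (1940−480)/1940 = 0.7526 (×3).
Raised to α = 0.5: 0.92502 (×27); 0.86751 (×3).
Sum = 27.578195; FGT(0.5) = 27.578195 / 34 = 0.811.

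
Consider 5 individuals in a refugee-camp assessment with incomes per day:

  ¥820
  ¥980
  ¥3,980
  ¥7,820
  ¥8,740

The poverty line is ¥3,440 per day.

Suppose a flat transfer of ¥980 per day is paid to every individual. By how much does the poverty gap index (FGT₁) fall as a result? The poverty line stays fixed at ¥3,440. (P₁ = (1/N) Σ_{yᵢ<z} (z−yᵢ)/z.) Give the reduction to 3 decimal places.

0.114

Before: below the line — ¥820, ¥980; poverty gap index (FGT₁) = 0.29535.
After the ¥980 transfer: below the line — ¥1,800, ¥1,960; poverty gap index (FGT₁) = 0.18140.
Reduction = 0.29535 − 0.18140 = 0.114.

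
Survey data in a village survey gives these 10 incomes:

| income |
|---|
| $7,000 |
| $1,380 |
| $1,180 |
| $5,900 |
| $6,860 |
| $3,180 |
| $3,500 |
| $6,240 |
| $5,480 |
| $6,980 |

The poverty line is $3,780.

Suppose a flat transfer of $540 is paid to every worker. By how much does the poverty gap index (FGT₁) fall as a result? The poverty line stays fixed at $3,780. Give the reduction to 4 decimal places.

Before: below the line — $1,180, $1,380, $3,180, $3,500; poverty gap index (FGT₁) = 0.155556.
After the $540 transfer: below the line — $1,720, $1,920, $3,720; poverty gap index (FGT₁) = 0.105291.
Reduction = 0.155556 − 0.105291 = 0.0503.

0.0503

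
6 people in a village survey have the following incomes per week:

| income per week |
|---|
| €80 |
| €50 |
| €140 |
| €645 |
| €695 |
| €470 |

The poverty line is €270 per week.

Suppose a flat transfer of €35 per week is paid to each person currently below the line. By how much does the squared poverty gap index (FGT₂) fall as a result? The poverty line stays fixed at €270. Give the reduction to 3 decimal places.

0.078

Before: below the line — €50, €80, €140; squared poverty gap index (FGT₂) = 0.23182.
After the €35 transfer: below the line — €85, €115, €175; squared poverty gap index (FGT₂) = 0.15381.
Reduction = 0.23182 − 0.15381 = 0.078.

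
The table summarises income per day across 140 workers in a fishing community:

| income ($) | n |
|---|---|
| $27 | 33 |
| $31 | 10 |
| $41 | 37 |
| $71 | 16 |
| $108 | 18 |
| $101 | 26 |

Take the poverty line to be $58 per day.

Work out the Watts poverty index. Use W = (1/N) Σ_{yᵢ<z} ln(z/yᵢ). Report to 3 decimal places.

0.317

Incomes under z: 33×$27, 10×$31, 37×$41 (q = 80 of N = 140).
ln(z/y) terms: ln(58/27) = 0.7646 (×33); ln(58/31) = 0.6265 (×10); ln(58/41) = 0.3469 (×37).
W = 44.330786 / 140 = 0.317.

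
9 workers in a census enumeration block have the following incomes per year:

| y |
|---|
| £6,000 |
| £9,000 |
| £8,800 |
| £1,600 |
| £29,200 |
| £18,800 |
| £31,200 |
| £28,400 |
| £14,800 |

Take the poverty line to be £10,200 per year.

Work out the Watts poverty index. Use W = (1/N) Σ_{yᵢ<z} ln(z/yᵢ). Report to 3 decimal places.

0.295

Poor units: £1,600, £6,000, £8,800, £9,000 (q = 4 of N = 9).
Log gaps: ln(10200/1600) = 1.8524; ln(10200/6000) = 0.5306; ln(10200/8800) = 0.1476; ln(10200/9000) = 0.1252.
W = 2.655811 / 9 = 0.295.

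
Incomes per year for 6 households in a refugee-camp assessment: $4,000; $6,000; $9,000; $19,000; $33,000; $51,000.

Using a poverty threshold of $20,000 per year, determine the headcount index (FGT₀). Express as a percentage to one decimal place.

4 of the 6 households have income below $20,000.
H = 4/6 = 66.7%.

66.7%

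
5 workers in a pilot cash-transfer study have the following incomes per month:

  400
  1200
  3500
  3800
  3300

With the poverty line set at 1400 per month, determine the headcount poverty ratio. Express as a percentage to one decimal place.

40.0%

2 of the 5 workers have income below 1400.
H = 2/5 = 40.0%.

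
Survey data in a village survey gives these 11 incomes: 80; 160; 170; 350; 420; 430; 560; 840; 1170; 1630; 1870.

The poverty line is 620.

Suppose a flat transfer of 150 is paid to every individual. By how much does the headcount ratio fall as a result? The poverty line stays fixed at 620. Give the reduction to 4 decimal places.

Before: below the line — 80, 160, 170, 350, 420, 430, 560; headcount ratio = 0.636364.
After the 150 transfer: below the line — 230, 310, 320, 500, 570, 580; headcount ratio = 0.545455.
Reduction = 0.636364 − 0.545455 = 0.0909.

0.0909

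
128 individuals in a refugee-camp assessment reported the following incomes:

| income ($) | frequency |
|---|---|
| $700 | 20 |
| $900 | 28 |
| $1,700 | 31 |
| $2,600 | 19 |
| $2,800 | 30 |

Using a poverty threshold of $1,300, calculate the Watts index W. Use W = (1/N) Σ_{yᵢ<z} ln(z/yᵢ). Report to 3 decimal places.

Incomes under z: 20×$700, 28×$900 (q = 48 of N = 128).
Log gaps: ln(1300/700) = 0.6190 (×20); ln(1300/900) = 0.3677 (×28).
W = 22.677078 / 128 = 0.177.

0.177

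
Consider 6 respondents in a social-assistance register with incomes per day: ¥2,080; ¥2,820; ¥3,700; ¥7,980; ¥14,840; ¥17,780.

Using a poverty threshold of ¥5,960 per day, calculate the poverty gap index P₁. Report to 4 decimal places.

Poor units: ¥2,080, ¥2,820, ¥3,700 (q = 3 of N = 6).
Gap ratios (z−y)/z: (5960−2080)/5960 = 0.6510; (5960−2820)/5960 = 0.5268; (5960−3700)/5960 = 0.3792.
Sum of shortfalls = 1.557047; P₁ averages over all N: 1.557047 / 6 = 0.2595.

0.2595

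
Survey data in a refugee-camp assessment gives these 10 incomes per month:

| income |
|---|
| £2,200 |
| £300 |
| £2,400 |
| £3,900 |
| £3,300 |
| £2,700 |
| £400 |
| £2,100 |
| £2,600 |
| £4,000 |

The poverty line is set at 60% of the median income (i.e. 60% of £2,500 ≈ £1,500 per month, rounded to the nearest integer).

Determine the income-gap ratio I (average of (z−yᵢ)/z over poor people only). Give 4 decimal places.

0.7667

Incomes under z: £300, £400 (q = 2 of N = 10).
Shortfall ratios (z−y)/z: 0.8000, 0.7333; sum = 1.533333.
I averages over the q = 2 poor units only: 1.533333 / 2 = 0.7667.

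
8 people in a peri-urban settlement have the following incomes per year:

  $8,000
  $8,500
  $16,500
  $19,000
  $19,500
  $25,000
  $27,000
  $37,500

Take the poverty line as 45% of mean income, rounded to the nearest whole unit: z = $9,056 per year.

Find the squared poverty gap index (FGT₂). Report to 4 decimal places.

0.0022

Below z: $8,000, $8,500 (q = 2 of N = 8).
Normalized shortfalls: (9056−8000)/9056 = 0.1166; (9056−8500)/9056 = 0.0614.
Squared: 0.0136; 0.0038.
Sum = 0.017367; P₂ = 0.017367 / 8 = 0.0022.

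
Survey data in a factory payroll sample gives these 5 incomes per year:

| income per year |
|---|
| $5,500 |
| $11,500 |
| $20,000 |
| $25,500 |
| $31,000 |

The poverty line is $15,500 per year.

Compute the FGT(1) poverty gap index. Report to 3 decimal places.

0.181

Poor units: $5,500, $11,500 (q = 2 of N = 5).
Shortfall ratios: (15500−5500)/15500 = 0.6452; (15500−11500)/15500 = 0.2581.
Σ = 0.903226. Dividing by the full population N = 5 gives P₁ = 0.181.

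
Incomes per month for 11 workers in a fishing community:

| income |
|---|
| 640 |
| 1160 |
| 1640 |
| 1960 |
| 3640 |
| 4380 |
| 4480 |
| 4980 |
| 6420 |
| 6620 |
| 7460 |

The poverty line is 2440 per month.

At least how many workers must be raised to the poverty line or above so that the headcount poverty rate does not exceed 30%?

Currently q = 4 of N = 11 are below the line (H = 0.364).
A headcount ratio of at most 30% allows at most ⌊0.30 × 11⌋ = 3 poor workers.
So at least 4 − 3 = 1 must be lifted.

1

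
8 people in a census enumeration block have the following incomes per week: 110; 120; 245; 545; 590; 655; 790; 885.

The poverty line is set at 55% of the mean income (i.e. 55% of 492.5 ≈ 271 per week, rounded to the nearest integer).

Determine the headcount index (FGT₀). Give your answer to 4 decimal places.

0.3750

3 of the 8 people have income below 271.
H = 3/8 = 0.3750.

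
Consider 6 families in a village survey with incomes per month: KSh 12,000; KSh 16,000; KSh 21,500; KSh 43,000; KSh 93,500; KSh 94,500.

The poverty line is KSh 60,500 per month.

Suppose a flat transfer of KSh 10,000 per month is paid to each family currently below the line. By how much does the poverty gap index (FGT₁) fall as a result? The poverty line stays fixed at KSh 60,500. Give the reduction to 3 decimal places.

Before: below the line — KSh 12,000, KSh 16,000, KSh 21,500, KSh 43,000; poverty gap index (FGT₁) = 0.41185.
After the KSh 10,000 transfer: below the line — KSh 22,000, KSh 26,000, KSh 31,500, KSh 53,000; poverty gap index (FGT₁) = 0.30165.
Reduction = 0.41185 − 0.30165 = 0.110.

0.110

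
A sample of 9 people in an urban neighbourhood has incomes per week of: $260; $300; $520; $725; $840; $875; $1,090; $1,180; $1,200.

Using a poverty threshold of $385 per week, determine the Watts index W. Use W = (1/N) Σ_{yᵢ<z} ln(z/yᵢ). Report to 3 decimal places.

Poor units: $260, $300 (q = 2 of N = 9).
Log gaps: ln(385/260) = 0.3926; ln(385/300) = 0.2495.
W = 0.642023 / 9 = 0.071.

0.071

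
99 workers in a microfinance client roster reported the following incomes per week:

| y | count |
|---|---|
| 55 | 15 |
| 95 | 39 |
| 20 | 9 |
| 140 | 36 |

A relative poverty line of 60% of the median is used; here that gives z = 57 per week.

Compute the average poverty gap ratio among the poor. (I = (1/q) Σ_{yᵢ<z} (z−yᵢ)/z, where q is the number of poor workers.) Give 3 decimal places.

0.265

Poor units: 9×20, 15×55 (q = 24 of N = 99).
Relative gaps: 0.6491 (×9), 0.0351 (×15); sum = 6.368421.
The income-gap ratio divides by q (the poor only): 6.368421 / 24 = 0.265.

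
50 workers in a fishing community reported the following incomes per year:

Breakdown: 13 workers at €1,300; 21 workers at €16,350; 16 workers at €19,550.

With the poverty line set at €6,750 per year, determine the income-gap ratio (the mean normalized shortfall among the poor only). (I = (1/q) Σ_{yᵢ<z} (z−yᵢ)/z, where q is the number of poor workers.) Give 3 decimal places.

0.807

Below the line: 13×€1,300 (q = 13 of N = 50).
Shortfall ratios (z−y)/z: 0.8074 (×13); sum = 10.496296.
I averages over the q = 13 poor units only: 10.496296 / 13 = 0.807.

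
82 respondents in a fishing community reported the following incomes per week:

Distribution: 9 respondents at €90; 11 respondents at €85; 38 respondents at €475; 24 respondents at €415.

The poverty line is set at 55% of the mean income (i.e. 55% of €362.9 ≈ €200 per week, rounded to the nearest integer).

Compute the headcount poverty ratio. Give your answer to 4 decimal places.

0.2439

20 of the 82 respondents have income below €200.
H = 20/82 = 0.2439.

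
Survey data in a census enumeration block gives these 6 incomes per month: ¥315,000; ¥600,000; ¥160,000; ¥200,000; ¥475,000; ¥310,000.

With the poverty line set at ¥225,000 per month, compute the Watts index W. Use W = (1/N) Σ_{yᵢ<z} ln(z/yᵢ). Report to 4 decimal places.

Below the line: ¥160,000, ¥200,000 (q = 2 of N = 6).
ln(z/y) terms: ln(225000/160000) = 0.3409; ln(225000/200000) = 0.1178.
W = 0.458710 / 6 = 0.0765.

0.0765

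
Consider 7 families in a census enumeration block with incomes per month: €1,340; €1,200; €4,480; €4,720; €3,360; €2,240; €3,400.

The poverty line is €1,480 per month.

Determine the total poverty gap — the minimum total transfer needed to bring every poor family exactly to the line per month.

Below the line: €1,200, €1,340 (q = 2 of N = 7).
Individual gaps: 1480−1200 = 280; 1480−1340 = 140.
Aggregate gap = €420.

€420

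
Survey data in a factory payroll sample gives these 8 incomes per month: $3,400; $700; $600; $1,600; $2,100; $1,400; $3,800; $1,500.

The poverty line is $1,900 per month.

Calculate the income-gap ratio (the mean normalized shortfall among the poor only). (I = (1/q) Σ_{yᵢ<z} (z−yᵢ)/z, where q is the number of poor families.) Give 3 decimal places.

0.389

Incomes under z: $600, $700, $1,400, $1,500, $1,600 (q = 5 of N = 8).
Shortfall ratios (z−y)/z: 0.6842, 0.6316, 0.2632, 0.2105, 0.1579; sum = 1.947368.
I averages over the q = 5 poor units only: 1.947368 / 5 = 0.389.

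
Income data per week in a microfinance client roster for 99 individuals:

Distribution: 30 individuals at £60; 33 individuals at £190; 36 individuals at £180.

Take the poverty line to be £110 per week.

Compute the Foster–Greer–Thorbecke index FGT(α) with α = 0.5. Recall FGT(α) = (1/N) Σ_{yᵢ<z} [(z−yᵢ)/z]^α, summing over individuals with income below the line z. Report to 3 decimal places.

Below z: 30×£60 (q = 30 of N = 99).
Normalized shortfalls: (110−60)/110 = 0.4545 (×30).
Raised to α = 0.5: 0.67420 (×30).
Sum = 20.225996; FGT(0.5) = 20.225996 / 99 = 0.204.

0.204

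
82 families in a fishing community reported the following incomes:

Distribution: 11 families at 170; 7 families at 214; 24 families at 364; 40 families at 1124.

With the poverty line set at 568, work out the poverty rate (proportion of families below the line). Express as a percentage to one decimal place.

51.2%

42 of the 82 families have income below 568.
H = 42/82 = 51.2%.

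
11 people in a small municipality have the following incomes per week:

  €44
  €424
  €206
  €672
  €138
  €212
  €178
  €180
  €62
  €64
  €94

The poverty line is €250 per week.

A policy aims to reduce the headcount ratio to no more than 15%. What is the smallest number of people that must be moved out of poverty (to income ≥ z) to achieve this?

Currently q = 9 of N = 11 are below the line (H = 0.818).
A headcount ratio of at most 15% allows at most ⌊0.15 × 11⌋ = 1 poor people.
So at least 9 − 1 = 8 must be lifted.

8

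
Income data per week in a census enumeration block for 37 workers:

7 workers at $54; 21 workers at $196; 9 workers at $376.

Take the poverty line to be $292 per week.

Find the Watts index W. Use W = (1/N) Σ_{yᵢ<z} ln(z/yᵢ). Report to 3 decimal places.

0.546

Below z: 7×$54, 21×$196 (q = 28 of N = 37).
Log gaps: ln(292/54) = 1.6878 (×7); ln(292/196) = 0.3986 (×21).
W = 20.185810 / 37 = 0.546.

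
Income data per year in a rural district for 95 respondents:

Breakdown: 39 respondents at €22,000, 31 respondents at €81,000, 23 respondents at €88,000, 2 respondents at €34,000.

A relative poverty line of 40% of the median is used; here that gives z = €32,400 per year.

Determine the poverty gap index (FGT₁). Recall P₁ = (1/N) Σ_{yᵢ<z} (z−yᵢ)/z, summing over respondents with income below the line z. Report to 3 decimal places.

Below the line: 39×€22,000 (q = 39 of N = 95).
Normalized shortfalls: (32400−22000)/32400 = 0.3210 (×39).
Sum of shortfalls = 12.518519; P₁ averages over all N: 12.518519 / 95 = 0.132.

0.132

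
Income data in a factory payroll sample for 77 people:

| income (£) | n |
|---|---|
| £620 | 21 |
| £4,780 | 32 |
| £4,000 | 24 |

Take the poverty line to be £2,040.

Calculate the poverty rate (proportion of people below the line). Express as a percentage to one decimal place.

21 of the 77 people have income below £2,040.
H = 21/77 = 27.3%.

27.3%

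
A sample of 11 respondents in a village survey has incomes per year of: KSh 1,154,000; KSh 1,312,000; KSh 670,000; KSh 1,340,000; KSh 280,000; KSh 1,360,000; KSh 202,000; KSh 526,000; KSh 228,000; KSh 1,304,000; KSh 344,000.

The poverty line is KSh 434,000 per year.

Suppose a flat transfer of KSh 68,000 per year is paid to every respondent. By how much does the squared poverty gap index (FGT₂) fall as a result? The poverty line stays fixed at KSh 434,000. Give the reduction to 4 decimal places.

0.0358

Before: below the line — KSh 202,000, KSh 228,000, KSh 280,000, KSh 344,000; squared poverty gap index (FGT₂) = 0.061815.
After the KSh 68,000 transfer: below the line — KSh 270,000, KSh 296,000, KSh 348,000, KSh 412,000; squared poverty gap index (FGT₂) = 0.025976.
Reduction = 0.061815 − 0.025976 = 0.0358.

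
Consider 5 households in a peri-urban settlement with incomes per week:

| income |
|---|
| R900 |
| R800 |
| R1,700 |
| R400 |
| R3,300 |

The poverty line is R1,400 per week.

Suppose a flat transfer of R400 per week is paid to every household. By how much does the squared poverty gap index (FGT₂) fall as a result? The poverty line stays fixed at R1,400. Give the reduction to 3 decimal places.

0.122

Before: below the line — R400, R800, R900; squared poverty gap index (FGT₂) = 0.16429.
After the R400 transfer: below the line — R800, R1,200, R1,300; squared poverty gap index (FGT₂) = 0.04184.
Reduction = 0.16429 − 0.04184 = 0.122.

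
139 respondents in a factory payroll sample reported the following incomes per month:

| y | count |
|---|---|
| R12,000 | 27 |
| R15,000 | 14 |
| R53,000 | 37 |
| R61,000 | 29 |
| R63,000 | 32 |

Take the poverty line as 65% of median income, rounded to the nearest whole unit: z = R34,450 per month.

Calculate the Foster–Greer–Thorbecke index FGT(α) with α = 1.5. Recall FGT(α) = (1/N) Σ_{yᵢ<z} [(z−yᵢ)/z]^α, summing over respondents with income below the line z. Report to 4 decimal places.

0.1449

Poor units: 27×R12,000, 14×R15,000 (q = 41 of N = 139).
Gap ratios (z−y)/z: (34450−12000)/34450 = 0.6517 (×27); (34450−15000)/34450 = 0.5646 (×14).
Raised to α = 1.5: 0.52607 (×27); 0.42422 (×14).
Sum = 20.142937; FGT(1.5) = 20.142937 / 139 = 0.1449.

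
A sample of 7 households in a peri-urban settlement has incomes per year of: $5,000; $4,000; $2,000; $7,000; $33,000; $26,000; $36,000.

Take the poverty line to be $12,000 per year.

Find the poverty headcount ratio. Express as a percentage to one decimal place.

4 of the 7 households have income below $12,000.
H = 4/7 = 57.1%.

57.1%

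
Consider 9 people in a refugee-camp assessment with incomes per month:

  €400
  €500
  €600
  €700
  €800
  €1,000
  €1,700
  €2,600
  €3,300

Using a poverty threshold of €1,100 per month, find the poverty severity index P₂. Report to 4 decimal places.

Below z: €400, €500, €600, €700, €800, €1,000 (q = 6 of N = 9).
Relative gaps: (1100−400)/1100 = 0.6364; (1100−500)/1100 = 0.5455; (1100−600)/1100 = 0.4545; (1100−700)/1100 = 0.3636; (1100−800)/1100 = 0.2727; (1100−1000)/1100 = 0.0909.
Squared: 0.4050; 0.2975; 0.2066; 0.1322; 0.0744; 0.0083.
Sum = 1.123967; P₂ = 1.123967 / 9 = 0.1249.

0.1249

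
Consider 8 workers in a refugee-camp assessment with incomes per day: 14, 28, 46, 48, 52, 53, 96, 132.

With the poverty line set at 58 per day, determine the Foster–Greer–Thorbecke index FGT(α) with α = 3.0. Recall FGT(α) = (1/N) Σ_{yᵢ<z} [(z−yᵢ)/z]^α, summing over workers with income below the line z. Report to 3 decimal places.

0.074

Below the line: 14, 28, 46, 48, 52, 53 (q = 6 of N = 8).
Gap ratios (z−y)/z: (58−14)/58 = 0.7586; (58−28)/58 = 0.5172; (58−46)/58 = 0.2069; (58−48)/58 = 0.1724; (58−52)/58 = 0.1034; (58−53)/58 = 0.0862.
Raised to α = 3.0: 0.43659; 0.13838; 0.00886; 0.00513; 0.00111; 0.00064.
Sum = 0.590702; FGT(3.0) = 0.590702 / 8 = 0.074.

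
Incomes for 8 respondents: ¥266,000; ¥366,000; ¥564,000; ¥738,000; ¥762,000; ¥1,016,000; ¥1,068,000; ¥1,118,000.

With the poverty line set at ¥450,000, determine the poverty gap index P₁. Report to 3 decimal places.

0.074

Below z: ¥266,000, ¥366,000 (q = 2 of N = 8).
Normalized shortfalls: (450000−266000)/450000 = 0.4089; (450000−366000)/450000 = 0.1867.
Sum of shortfalls = 0.595556; P₁ averages over all N: 0.595556 / 8 = 0.074.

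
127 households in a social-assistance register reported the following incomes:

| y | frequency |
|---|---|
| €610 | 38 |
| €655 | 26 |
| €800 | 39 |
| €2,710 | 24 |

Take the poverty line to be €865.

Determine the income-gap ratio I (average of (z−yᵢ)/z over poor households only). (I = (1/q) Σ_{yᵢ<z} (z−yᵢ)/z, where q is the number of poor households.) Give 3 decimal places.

0.198

Poor units: 38×€610, 26×€655, 39×€800 (q = 103 of N = 127).
Relative gaps: 0.2948 (×38), 0.2428 (×26), 0.0751 (×39); sum = 20.445087.
I averages over the q = 103 poor units only: 20.445087 / 103 = 0.198.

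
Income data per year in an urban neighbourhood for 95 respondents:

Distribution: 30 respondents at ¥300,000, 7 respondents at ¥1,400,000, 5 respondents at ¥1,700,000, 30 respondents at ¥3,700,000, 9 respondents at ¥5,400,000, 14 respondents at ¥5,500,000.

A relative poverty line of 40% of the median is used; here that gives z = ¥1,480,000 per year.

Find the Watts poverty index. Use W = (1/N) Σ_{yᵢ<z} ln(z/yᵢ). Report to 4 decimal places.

Poor units: 30×¥300,000, 7×¥1,400,000 (q = 37 of N = 95).
ln(z/y) terms: ln(1480000/300000) = 1.5960 (×30); ln(1480000/1400000) = 0.0556 (×7).
W = 48.269436 / 95 = 0.5081.

0.5081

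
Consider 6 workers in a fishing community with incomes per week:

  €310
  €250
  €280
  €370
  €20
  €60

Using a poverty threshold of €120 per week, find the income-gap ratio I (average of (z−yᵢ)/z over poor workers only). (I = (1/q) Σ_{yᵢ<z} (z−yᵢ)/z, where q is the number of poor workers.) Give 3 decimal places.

0.667

Below z: €20, €60 (q = 2 of N = 6).
Shortfall ratios (z−y)/z: 0.8333, 0.5000; sum = 1.333333.
The income-gap ratio divides by q (the poor only): 1.333333 / 2 = 0.667.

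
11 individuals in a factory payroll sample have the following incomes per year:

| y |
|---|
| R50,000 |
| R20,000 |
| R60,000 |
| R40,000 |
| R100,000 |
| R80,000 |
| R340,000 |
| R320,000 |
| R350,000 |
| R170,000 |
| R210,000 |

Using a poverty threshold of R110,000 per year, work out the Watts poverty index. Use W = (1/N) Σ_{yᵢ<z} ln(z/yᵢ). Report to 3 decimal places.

0.411

Below the line: R20,000, R40,000, R50,000, R60,000, R80,000, R100,000 (q = 6 of N = 11).
Log gaps: ln(110000/20000) = 1.7047; ln(110000/40000) = 1.0116; ln(110000/50000) = 0.7885; ln(110000/60000) = 0.6061; ln(110000/80000) = 0.3185; ln(110000/100000) = 0.0953.
W = 4.524706 / 11 = 0.411.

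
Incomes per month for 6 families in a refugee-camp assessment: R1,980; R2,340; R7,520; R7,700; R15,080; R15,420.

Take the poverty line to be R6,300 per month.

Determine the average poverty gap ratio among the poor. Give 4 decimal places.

0.6571

Poor units: R1,980, R2,340 (q = 2 of N = 6).
Shortfall ratios (z−y)/z: 0.6857, 0.6286; sum = 1.314286.
I averages over the q = 2 poor units only: 1.314286 / 2 = 0.6571.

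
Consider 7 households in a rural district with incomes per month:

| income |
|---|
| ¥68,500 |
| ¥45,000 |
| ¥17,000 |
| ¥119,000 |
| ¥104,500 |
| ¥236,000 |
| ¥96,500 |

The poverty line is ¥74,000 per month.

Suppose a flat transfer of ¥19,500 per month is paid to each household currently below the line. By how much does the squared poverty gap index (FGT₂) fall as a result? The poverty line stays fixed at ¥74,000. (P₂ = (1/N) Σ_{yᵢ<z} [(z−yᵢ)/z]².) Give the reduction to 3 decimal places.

Before: below the line — ¥17,000, ¥45,000, ¥68,500; squared poverty gap index (FGT₂) = 0.10749.
After the ¥19,500 transfer: below the line — ¥36,500, ¥64,500; squared poverty gap index (FGT₂) = 0.03904.
Reduction = 0.10749 − 0.03904 = 0.068.

0.068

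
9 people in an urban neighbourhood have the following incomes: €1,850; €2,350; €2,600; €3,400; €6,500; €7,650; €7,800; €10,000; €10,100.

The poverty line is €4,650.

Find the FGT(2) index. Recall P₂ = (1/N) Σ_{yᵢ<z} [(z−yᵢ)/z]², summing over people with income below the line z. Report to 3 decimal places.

Incomes under z: €1,850, €2,350, €2,600, €3,400 (q = 4 of N = 9).
Gap ratios (z−y)/z: (4650−1850)/4650 = 0.6022; (4650−2350)/4650 = 0.4946; (4650−2600)/4650 = 0.4409; (4650−3400)/4650 = 0.2688.
Squared: 0.3626; 0.2447; 0.1944; 0.0723.
Sum = 0.873858; P₂ = 0.873858 / 9 = 0.097.

0.097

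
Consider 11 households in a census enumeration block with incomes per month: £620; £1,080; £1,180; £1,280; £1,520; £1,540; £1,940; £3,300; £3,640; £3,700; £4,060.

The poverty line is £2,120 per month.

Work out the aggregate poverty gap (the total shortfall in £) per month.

Incomes under z: £620, £1,080, £1,180, £1,280, £1,520, £1,540, £1,940 (q = 7 of N = 11).
Individual gaps: 2120−620 = 1500; 2120−1080 = 1040; 2120−1180 = 940; 2120−1280 = 840; 2120−1520 = 600; 2120−1540 = 580; 2120−1940 = 180.
Aggregate gap = £5,680.

£5,680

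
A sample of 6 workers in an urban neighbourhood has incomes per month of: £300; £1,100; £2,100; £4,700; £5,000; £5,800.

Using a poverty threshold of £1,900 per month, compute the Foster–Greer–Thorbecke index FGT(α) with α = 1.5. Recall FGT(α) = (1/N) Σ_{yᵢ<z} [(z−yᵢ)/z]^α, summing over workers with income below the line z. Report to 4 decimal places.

0.1743

Incomes under z: £300, £1,100 (q = 2 of N = 6).
Gap ratios (z−y)/z: (1900−300)/1900 = 0.8421; (1900−1100)/1900 = 0.4211.
Raised to α = 1.5: 0.77277; 0.27322.
Sum = 1.045984; FGT(1.5) = 1.045984 / 6 = 0.1743.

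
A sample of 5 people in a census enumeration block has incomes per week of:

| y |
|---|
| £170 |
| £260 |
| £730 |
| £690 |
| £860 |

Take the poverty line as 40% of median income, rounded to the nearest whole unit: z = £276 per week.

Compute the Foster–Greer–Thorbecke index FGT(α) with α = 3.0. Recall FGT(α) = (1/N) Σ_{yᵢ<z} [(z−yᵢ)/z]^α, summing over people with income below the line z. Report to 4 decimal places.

0.0114

Below the line: £170, £260 (q = 2 of N = 5).
Relative gaps: (276−170)/276 = 0.3841; (276−260)/276 = 0.0580.
Raised to α = 3.0: 0.05665; 0.00019.
Sum = 0.056844; FGT(3.0) = 0.056844 / 5 = 0.0114.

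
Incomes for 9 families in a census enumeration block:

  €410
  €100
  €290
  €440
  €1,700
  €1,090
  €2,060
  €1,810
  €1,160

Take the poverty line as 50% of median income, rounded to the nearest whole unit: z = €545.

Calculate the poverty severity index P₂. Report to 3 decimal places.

Below the line: €100, €290, €410, €440 (q = 4 of N = 9).
Normalized shortfalls: (545−100)/545 = 0.8165; (545−290)/545 = 0.4679; (545−410)/545 = 0.2477; (545−440)/545 = 0.1927.
Squared: 0.6667; 0.2189; 0.0614; 0.0371.
Sum = 0.984092; P₂ = 0.984092 / 9 = 0.109.

0.109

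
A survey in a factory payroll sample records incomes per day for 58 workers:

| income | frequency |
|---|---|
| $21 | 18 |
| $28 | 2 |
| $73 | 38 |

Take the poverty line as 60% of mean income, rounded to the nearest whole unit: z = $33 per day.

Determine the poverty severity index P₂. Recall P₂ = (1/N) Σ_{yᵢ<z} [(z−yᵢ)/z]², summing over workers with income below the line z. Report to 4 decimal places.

0.0418

Poor units: 18×$21, 2×$28 (q = 20 of N = 58).
Shortfall ratios: (33−21)/33 = 0.3636 (×18); (33−28)/33 = 0.1515 (×2).
Squared: 0.1322 (×18); 0.0230 (×2).
Sum = 2.426079; P₂ = 2.426079 / 58 = 0.0418.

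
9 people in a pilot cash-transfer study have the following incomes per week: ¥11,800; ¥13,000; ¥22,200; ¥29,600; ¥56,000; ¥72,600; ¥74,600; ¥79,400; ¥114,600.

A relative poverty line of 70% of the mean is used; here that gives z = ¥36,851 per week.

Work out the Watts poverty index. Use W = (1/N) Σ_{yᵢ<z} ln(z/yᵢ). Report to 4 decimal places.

Poor units: ¥11,800, ¥13,000, ¥22,200, ¥29,600 (q = 4 of N = 9).
ln(z/y) terms: ln(36851/11800) = 1.1388; ln(36851/13000) = 1.0419; ln(36851/22200) = 0.5068; ln(36851/29600) = 0.2191.
W = 2.906615 / 9 = 0.3230.

0.3230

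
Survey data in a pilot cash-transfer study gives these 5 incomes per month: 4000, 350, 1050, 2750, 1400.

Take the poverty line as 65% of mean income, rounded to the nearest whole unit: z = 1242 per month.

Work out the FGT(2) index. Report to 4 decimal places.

Poor units: 350, 1050 (q = 2 of N = 5).
Gap ratios (z−y)/z: (1242−350)/1242 = 0.7182; (1242−1050)/1242 = 0.1546.
Squared: 0.5158; 0.0239.
Sum = 0.539704; P₂ = 0.539704 / 5 = 0.1079.

0.1079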